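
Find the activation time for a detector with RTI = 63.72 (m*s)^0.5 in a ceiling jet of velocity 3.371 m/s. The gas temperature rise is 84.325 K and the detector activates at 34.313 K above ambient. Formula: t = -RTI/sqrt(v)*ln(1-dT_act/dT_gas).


dT_act/dT_gas = 0.40691
ln(1 - 0.40691) = -0.52242
t = -63.72 / sqrt(3.371) * -0.52242 = 18.131 s

18.131 s


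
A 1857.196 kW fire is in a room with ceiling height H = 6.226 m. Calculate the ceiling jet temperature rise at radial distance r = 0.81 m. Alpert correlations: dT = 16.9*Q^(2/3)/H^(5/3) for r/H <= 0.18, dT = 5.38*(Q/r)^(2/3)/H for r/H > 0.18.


r/H = 0.81 / 6.226 = 0.13010
r/H <= 0.18, so dT = 16.9*Q^(2/3)/H^(5/3)
Q^(2/3) = 151.09
H^(5/3) = 21.071
dT = 16.9 * 151.09 / 21.071 = 121.18 K

121.18 K


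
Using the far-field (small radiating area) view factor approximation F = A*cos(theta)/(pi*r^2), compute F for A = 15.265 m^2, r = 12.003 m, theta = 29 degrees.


cos(29 deg) = 0.87462
pi*r^2 = 452.62
F = 15.265 * 0.87462 / 452.62 = 0.029498

0.029498


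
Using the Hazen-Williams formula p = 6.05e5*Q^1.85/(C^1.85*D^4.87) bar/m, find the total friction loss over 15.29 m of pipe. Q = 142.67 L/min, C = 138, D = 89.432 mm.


Q^1.85 = 9672.0
C^1.85 = 9094.4
D^4.87 = 3.1899e+09
p/m = 0.00020171 bar/m
p_total = 0.00020171 * 15.29 = 0.0030841 bar

0.0030841 bar


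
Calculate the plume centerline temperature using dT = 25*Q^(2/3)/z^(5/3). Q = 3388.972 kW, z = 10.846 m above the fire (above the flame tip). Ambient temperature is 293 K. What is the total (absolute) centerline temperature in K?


Q^(2/3) = 225.62
z^(5/3) = 53.143
dT = 25 * 225.62 / 53.143 = 106.14 K
T = 293 + 106.14 = 399.14 K

399.14 K


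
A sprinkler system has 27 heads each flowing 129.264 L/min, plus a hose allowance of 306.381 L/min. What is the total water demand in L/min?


Sprinkler demand = 27 * 129.264 = 3490.128 L/min
Total = 3490.128 + 306.381 = 3796.509 L/min

3796.509 L/min


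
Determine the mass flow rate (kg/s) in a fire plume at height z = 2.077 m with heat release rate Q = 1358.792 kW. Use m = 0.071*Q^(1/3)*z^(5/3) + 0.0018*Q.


Q^(1/3) = 11.076
z^(5/3) = 3.3811
First term = 0.071 * 11.076 * 3.3811 = 2.6589
Second term = 0.0018 * 1358.792 = 2.4458
m = 5.1047 kg/s

5.1047 kg/s


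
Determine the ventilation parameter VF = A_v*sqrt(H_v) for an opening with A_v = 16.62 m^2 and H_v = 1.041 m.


sqrt(H_v) = 1.0203
VF = 16.62 * 1.0203 = 16.957 m^(5/2)

16.957 m^(5/2)


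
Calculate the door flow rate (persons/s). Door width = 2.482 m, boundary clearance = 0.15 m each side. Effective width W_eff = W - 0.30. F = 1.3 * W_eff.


W_eff = 2.482 - 0.30 = 2.182 m
F = 1.3 * 2.182 = 2.8366 persons/s

2.8366 persons/s


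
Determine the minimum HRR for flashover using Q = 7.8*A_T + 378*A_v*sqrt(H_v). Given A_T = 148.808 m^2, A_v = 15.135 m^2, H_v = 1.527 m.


7.8*A_T = 1160.7
sqrt(H_v) = 1.2357
378*A_v*sqrt(H_v) = 7069.6
Q = 1160.7 + 7069.6 = 8230.3 kW

8230.3 kW


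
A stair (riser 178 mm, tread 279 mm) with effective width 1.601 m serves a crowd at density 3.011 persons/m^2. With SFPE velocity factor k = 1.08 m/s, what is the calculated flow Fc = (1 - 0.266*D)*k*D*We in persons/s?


1 - 0.266*D = 1 - 0.266*3.011 = 0.19907
Fs = 0.19907 * 1.08 * 3.011 = 0.64736 persons/(s*m)
Fc = 0.64736 * 1.601 = 1.0364 persons/s

1.0364 persons/s


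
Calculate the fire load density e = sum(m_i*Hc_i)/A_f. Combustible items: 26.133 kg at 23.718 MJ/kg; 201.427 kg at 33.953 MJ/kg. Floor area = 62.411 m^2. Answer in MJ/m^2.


Total energy = 26.133*23.718 + 201.427*33.953
= 619.8225 + 6839.051
= 7458.873 MJ
e = 7458.873 / 62.411 = 119.51 MJ/m^2

119.51 MJ/m^2


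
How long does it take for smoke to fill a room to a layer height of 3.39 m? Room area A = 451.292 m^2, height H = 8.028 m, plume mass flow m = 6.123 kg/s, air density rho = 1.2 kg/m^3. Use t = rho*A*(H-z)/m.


H - z = 4.638 m
t = 1.2 * 451.292 * 4.638 / 6.123 = 410.21 s

410.21 s


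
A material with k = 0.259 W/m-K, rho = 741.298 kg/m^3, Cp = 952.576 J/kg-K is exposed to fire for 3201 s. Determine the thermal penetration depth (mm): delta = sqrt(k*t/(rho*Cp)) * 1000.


alpha = 0.259 / (741.298 * 952.576) = 3.6678e-07 m^2/s
alpha * t = 0.0011741
delta = sqrt(0.0011741) * 1000 = 34.265 mm

34.265 mm


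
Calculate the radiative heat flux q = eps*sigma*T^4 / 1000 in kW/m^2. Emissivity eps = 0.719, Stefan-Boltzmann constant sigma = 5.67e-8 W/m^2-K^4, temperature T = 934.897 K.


T^4 = 7.6393e+11
q = 0.719 * 5.67e-8 * 7.6393e+11 / 1000 = 31.143 kW/m^2

31.143 kW/m^2


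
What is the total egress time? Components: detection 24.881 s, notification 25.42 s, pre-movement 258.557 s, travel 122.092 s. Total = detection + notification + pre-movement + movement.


Total = 24.881 + 25.42 + 258.557 + 122.092 = 430.95 s

430.95 s


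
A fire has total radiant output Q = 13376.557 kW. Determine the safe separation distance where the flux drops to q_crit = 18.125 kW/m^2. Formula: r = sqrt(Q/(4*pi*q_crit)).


4*pi*q_crit = 227.77
Q/(4*pi*q_crit) = 58.730
r = sqrt(58.730) = 7.6635 m

7.6635 m


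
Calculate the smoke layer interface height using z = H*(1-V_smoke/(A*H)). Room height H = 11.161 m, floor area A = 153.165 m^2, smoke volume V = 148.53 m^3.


V/(A*H) = 0.086886
1 - 0.086886 = 0.91311
z = 11.161 * 0.91311 = 10.191 m

10.191 m


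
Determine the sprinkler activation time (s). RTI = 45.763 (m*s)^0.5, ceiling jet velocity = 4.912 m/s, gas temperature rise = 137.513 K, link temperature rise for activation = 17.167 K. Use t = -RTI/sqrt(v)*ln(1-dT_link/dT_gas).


dT_link/dT_gas = 0.12484
ln(1 - 0.12484) = -0.13335
t = -45.763 / sqrt(4.912) * -0.13335 = 2.7534 s

2.7534 s


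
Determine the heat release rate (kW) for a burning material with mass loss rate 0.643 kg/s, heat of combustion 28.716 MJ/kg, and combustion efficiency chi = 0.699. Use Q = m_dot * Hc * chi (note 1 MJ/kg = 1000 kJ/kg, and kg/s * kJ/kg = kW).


Hc = 28.716 MJ/kg = 28.716 * 1000 kJ/kg = 28716 kJ/kg
Q = 0.643 kg/s * 28716 kJ/kg * 0.699 = 12907 kW

12907 kW


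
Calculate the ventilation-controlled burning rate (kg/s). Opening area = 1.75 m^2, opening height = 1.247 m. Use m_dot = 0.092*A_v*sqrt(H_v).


sqrt(H_v) = 1.1167
m_dot = 0.092 * 1.75 * 1.1167 = 0.17979 kg/s

0.17979 kg/s


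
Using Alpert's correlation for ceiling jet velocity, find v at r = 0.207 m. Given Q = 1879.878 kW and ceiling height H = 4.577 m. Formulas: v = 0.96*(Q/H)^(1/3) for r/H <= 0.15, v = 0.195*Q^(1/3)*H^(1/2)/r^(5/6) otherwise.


r/H = 0.207 / 4.577 = 0.045226
r/H <= 0.15, so v = 0.96*(Q/H)^(1/3)
Q/H = 410.72
(Q/H)^(1/3) = 7.4333
v = 0.96 * 7.4333 = 7.1360 m/s

7.1360 m/s


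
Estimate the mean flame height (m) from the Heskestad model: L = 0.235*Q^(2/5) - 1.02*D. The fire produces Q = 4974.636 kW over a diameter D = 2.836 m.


Q^(2/5) = 30.110
0.235 * Q^(2/5) = 7.0757
1.02 * D = 2.8927
L = 4.1830 m

4.1830 m


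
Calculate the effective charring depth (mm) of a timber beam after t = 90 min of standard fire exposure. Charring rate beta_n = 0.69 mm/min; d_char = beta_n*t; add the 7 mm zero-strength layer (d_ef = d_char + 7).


d_char = 0.69 * 90 = 62.1 mm
d_ef = 62.1 + 1.0*7 = 69.1 mm

69.1 mm


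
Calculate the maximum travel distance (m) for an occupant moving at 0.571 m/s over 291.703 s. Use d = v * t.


d = 0.571 * 291.703 = 166.56 m

166.56 m


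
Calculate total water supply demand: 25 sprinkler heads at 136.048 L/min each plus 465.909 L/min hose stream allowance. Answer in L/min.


Sprinkler demand = 25 * 136.048 = 3401.2 L/min
Total = 3401.2 + 465.909 = 3867.109 L/min

3867.109 L/min


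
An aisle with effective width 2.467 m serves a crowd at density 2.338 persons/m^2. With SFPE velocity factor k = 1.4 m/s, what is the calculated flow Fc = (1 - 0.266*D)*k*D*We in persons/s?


1 - 0.266*D = 1 - 0.266*2.338 = 0.37809
Fs = 0.37809 * 1.4 * 2.338 = 1.2376 persons/(s*m)
Fc = 1.2376 * 2.467 = 3.0531 persons/s

3.0531 persons/s


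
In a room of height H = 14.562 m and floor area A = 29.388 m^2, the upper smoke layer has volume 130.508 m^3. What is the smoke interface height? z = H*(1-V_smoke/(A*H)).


V/(A*H) = 0.30496
1 - 0.30496 = 0.69504
z = 14.562 * 0.69504 = 10.121 m

10.121 m


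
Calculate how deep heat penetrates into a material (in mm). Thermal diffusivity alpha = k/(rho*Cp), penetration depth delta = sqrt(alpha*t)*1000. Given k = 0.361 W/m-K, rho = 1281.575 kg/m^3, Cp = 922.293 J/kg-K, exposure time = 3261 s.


alpha = 0.361 / (1281.575 * 922.293) = 3.0542e-07 m^2/s
alpha * t = 0.00099597
delta = sqrt(0.00099597) * 1000 = 31.559 mm

31.559 mm


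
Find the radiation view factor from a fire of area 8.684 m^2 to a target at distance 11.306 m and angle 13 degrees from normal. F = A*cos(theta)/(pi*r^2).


cos(13 deg) = 0.97437
pi*r^2 = 401.58
F = 8.684 * 0.97437 / 401.58 = 0.021071

0.021071


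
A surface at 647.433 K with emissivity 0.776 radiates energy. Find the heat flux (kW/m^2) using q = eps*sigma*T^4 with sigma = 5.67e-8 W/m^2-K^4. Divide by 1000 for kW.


T^4 = 1.7570e+11
q = 0.776 * 5.67e-8 * 1.7570e+11 / 1000 = 7.7308 kW/m^2

7.7308 kW/m^2


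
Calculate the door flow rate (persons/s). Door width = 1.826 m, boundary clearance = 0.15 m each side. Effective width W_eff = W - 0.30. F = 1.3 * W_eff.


W_eff = 1.826 - 0.30 = 1.526 m
F = 1.3 * 1.526 = 1.9838 persons/s

1.9838 persons/s


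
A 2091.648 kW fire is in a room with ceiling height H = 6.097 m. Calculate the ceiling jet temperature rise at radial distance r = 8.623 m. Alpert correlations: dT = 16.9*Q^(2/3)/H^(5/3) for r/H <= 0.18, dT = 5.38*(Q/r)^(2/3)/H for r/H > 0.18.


r/H = 8.623 / 6.097 = 1.4143
r/H > 0.18, so dT = 5.38*(Q/r)^(2/3)/H
Q/r = 242.57
(Q/r)^(2/3) = 38.894
dT = 5.38 * 38.894 / 6.097 = 34.320 K

34.320 K


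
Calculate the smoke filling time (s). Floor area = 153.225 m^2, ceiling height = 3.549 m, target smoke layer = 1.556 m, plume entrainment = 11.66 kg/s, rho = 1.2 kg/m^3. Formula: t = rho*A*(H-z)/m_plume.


H - z = 1.993 m
t = 1.2 * 153.225 * 1.993 / 11.66 = 31.428 s

31.428 s


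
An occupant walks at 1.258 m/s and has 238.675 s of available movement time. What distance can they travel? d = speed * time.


d = 1.258 * 238.675 = 300.25 m

300.25 m


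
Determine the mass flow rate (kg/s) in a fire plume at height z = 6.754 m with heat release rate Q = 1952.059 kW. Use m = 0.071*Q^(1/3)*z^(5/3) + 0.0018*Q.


Q^(1/3) = 12.498
z^(5/3) = 24.132
First term = 0.071 * 12.498 * 24.132 = 21.414
Second term = 0.0018 * 1952.059 = 3.5137
m = 24.927 kg/s

24.927 kg/s


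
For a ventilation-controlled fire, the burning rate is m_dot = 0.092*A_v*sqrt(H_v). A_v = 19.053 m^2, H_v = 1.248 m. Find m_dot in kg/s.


sqrt(H_v) = 1.1171
m_dot = 0.092 * 19.053 * 1.1171 = 1.9582 kg/s

1.9582 kg/s


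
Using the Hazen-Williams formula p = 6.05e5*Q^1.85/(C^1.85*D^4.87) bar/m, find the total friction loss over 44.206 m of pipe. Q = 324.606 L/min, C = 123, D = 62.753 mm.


Q^1.85 = 44260
C^1.85 = 7350.6
D^4.87 = 5.6817e+08
p/m = 0.0064115 bar/m
p_total = 0.0064115 * 44.206 = 0.28343 bar

0.28343 bar


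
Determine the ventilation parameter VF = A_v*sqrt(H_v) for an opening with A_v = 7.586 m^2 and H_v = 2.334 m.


sqrt(H_v) = 1.5277
VF = 7.586 * 1.5277 = 11.589 m^(5/2)

11.589 m^(5/2)


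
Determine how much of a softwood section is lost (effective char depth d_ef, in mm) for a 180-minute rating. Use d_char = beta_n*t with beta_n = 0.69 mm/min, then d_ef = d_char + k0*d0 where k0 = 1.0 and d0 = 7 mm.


d_char = 0.69 * 180 = 124.2 mm
d_ef = 124.2 + 1.0*7 = 131.2 mm

131.2 mm


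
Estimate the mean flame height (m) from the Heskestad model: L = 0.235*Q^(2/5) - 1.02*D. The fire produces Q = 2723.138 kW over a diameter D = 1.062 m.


Q^(2/5) = 23.661
0.235 * Q^(2/5) = 5.5603
1.02 * D = 1.0832
L = 4.4770 m

4.4770 m


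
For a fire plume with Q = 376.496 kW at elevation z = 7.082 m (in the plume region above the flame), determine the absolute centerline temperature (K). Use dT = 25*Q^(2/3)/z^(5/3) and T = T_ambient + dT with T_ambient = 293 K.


Q^(2/3) = 52.140
z^(5/3) = 26.117
dT = 25 * 52.140 / 26.117 = 49.910 K
T = 293 + 49.910 = 342.91 K

342.91 K


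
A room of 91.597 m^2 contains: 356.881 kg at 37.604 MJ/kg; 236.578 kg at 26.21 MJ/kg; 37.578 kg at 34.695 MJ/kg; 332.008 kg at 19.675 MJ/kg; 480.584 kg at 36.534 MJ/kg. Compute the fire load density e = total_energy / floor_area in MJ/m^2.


Total energy = 356.881*37.604 + 236.578*26.21 + 37.578*34.695 + 332.008*19.675 + 480.584*36.534
= 13420.15 + 6200.709 + 1303.769 + 6532.257 + 17557.66
= 45014.54 MJ
e = 45014.54 / 91.597 = 491.44 MJ/m^2

491.44 MJ/m^2


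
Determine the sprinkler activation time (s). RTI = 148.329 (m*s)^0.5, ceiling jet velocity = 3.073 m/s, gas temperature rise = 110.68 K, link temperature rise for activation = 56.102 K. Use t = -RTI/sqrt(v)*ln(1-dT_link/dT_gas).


dT_link/dT_gas = 0.50688
ln(1 - 0.50688) = -0.70701
t = -148.329 / sqrt(3.073) * -0.70701 = 59.823 s

59.823 s


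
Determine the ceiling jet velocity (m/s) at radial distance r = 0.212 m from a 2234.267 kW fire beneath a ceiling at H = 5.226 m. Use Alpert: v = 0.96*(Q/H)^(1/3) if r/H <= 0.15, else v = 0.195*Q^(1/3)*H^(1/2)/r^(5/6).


r/H = 0.212 / 5.226 = 0.040566
r/H <= 0.15, so v = 0.96*(Q/H)^(1/3)
Q/H = 427.53
(Q/H)^(1/3) = 7.5334
v = 0.96 * 7.5334 = 7.2320 m/s

7.2320 m/s


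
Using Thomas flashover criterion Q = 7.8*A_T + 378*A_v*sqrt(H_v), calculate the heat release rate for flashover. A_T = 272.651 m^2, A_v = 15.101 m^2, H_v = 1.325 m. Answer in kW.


7.8*A_T = 2126.7
sqrt(H_v) = 1.1511
378*A_v*sqrt(H_v) = 6570.6
Q = 2126.7 + 6570.6 = 8697.3 kW

8697.3 kW


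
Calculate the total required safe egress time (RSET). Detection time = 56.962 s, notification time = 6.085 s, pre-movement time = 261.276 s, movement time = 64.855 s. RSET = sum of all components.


Total = 56.962 + 6.085 + 261.276 + 64.855 = 389.178 s

389.178 s


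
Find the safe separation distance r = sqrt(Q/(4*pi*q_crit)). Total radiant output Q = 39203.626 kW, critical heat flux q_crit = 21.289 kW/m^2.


4*pi*q_crit = 267.53
Q/(4*pi*q_crit) = 146.54
r = sqrt(146.54) = 12.105 m

12.105 m


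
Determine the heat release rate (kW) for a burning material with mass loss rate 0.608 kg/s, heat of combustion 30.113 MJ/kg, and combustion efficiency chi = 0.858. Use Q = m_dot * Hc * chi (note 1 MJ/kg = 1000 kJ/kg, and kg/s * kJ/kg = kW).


Hc = 30.113 MJ/kg = 30.113 * 1000 kJ/kg = 30113 kJ/kg
Q = 0.608 kg/s * 30113 kJ/kg * 0.858 = 15709 kW

15709 kW


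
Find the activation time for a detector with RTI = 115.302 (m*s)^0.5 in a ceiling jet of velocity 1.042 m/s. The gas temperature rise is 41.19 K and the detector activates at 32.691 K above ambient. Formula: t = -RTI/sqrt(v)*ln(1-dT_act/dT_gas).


dT_act/dT_gas = 0.79366
ln(1 - 0.79366) = -1.5782
t = -115.302 / sqrt(1.042) * -1.5782 = 178.27 s

178.27 s


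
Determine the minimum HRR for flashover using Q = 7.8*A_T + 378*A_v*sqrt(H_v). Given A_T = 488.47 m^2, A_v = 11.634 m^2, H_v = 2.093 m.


7.8*A_T = 3810.066
sqrt(H_v) = 1.4467
378*A_v*sqrt(H_v) = 6362.2
Q = 3810.066 + 6362.2 = 10172 kW

10172 kW


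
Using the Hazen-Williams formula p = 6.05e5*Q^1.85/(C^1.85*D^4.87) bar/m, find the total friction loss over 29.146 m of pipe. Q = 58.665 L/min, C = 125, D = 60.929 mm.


Q^1.85 = 1868.5
C^1.85 = 7573.3
D^4.87 = 4.9215e+08
p/m = 0.00030331 bar/m
p_total = 0.00030331 * 29.146 = 0.0088401 bar

0.0088401 bar


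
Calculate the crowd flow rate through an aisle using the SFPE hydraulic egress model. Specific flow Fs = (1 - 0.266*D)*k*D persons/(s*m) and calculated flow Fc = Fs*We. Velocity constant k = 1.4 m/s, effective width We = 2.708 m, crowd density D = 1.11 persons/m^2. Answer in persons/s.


1 - 0.266*D = 1 - 0.266*1.11 = 0.70474
Fs = 0.70474 * 1.4 * 1.11 = 1.0952 persons/(s*m)
Fc = 1.0952 * 2.708 = 2.9657 persons/s

2.9657 persons/s


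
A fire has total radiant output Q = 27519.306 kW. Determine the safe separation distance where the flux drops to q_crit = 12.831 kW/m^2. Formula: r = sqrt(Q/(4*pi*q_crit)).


4*pi*q_crit = 161.24
Q/(4*pi*q_crit) = 170.67
r = sqrt(170.67) = 13.064 m

13.064 m


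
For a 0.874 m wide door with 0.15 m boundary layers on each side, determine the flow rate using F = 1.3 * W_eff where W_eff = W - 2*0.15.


W_eff = 0.874 - 0.30 = 0.574 m
F = 1.3 * 0.574 = 0.74620 persons/s

0.74620 persons/s


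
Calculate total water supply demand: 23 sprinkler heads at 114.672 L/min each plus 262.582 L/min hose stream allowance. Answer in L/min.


Sprinkler demand = 23 * 114.672 = 2637.456 L/min
Total = 2637.456 + 262.582 = 2900.038 L/min

2900.038 L/min


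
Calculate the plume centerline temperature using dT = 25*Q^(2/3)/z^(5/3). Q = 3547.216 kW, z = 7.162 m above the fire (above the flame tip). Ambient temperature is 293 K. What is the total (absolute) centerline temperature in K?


Q^(2/3) = 232.59
z^(5/3) = 26.611
dT = 25 * 232.59 / 26.611 = 218.51 K
T = 293 + 218.51 = 511.51 K

511.51 K


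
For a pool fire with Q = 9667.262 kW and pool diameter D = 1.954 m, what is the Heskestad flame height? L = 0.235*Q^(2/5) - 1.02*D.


Q^(2/5) = 39.275
0.235 * Q^(2/5) = 9.2297
1.02 * D = 1.9931
L = 7.2367 m

7.2367 m


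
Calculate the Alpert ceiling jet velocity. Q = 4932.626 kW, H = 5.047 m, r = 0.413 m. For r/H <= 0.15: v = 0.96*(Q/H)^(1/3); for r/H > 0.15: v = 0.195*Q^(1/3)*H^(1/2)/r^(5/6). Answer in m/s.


r/H = 0.413 / 5.047 = 0.081831
r/H <= 0.15, so v = 0.96*(Q/H)^(1/3)
Q/H = 977.34
(Q/H)^(1/3) = 9.9239
v = 0.96 * 9.9239 = 9.5269 m/s

9.5269 m/s


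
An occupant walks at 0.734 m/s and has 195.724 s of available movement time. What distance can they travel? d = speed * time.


d = 0.734 * 195.724 = 143.66 m

143.66 m


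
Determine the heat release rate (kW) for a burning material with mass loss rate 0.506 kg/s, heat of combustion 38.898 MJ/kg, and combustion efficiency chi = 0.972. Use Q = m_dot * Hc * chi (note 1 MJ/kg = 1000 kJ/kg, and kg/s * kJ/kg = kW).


Hc = 38.898 MJ/kg = 38.898 * 1000 kJ/kg = 38898 kJ/kg
Q = 0.506 kg/s * 38898 kJ/kg * 0.972 = 19131 kW

19131 kW


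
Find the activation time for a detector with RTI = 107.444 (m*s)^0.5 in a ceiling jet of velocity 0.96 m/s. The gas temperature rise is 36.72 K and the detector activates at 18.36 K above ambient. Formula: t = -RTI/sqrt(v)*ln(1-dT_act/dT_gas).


dT_act/dT_gas = 0.5
ln(1 - 0.5) = -0.69315
t = -107.444 / sqrt(0.96) * -0.69315 = 76.010 s

76.010 s


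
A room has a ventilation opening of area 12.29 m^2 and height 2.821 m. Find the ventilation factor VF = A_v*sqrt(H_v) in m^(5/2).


sqrt(H_v) = 1.6796
VF = 12.29 * 1.6796 = 20.642 m^(5/2)

20.642 m^(5/2)


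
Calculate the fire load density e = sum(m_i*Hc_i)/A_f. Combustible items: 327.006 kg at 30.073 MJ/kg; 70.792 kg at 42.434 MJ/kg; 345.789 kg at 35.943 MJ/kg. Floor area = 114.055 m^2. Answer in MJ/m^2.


Total energy = 327.006*30.073 + 70.792*42.434 + 345.789*35.943
= 9834.051 + 3003.988 + 12428.69
= 25266.73 MJ
e = 25266.73 / 114.055 = 221.53 MJ/m^2

221.53 MJ/m^2


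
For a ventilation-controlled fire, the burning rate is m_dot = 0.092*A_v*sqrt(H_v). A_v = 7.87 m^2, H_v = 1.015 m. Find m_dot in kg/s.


sqrt(H_v) = 1.0075
m_dot = 0.092 * 7.87 * 1.0075 = 0.72945 kg/s

0.72945 kg/s


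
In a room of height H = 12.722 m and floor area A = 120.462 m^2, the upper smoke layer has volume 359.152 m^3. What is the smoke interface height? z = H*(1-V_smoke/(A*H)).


V/(A*H) = 0.23435
1 - 0.23435 = 0.76565
z = 12.722 * 0.76565 = 9.7405 m

9.7405 m


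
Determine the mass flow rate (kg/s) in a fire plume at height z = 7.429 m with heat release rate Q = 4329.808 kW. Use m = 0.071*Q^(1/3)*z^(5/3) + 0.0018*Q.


Q^(1/3) = 16.299
z^(5/3) = 28.285
First term = 0.071 * 16.299 * 28.285 = 32.731
Second term = 0.0018 * 4329.808 = 7.7937
m = 40.525 kg/s

40.525 kg/s


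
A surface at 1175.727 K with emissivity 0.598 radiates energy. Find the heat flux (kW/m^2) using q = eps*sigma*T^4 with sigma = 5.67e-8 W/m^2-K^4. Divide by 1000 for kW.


T^4 = 1.9108e+12
q = 0.598 * 5.67e-8 * 1.9108e+12 / 1000 = 64.790 kW/m^2

64.790 kW/m^2


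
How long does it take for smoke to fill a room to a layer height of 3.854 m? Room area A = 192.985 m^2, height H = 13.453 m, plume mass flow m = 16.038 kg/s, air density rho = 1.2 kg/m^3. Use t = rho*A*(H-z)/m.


H - z = 9.599 m
t = 1.2 * 192.985 * 9.599 / 16.038 = 138.61 s

138.61 s


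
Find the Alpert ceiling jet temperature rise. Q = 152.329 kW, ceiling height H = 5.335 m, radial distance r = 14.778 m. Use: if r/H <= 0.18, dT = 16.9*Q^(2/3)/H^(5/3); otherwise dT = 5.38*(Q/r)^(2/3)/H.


r/H = 14.778 / 5.335 = 2.7700
r/H > 0.18, so dT = 5.38*(Q/r)^(2/3)/H
Q/r = 10.308
(Q/r)^(2/3) = 4.7364
dT = 5.38 * 4.7364 / 5.335 = 4.7763 K

4.7763 K


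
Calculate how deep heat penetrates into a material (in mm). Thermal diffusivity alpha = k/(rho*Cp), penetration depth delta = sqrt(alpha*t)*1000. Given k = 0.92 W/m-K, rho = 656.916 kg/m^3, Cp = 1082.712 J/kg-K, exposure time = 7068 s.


alpha = 0.92 / (656.916 * 1082.712) = 1.2935e-06 m^2/s
alpha * t = 0.0091424
delta = sqrt(0.0091424) * 1000 = 95.616 mm

95.616 mm


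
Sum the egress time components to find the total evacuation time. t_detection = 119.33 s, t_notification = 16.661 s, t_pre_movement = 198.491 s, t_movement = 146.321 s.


Total = 119.33 + 16.661 + 198.491 + 146.321 = 480.803 s

480.803 s


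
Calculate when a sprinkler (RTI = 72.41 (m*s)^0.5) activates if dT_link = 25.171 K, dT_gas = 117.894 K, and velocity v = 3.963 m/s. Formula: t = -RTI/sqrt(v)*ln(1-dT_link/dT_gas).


dT_link/dT_gas = 0.21351
ln(1 - 0.21351) = -0.24017
t = -72.41 / sqrt(3.963) * -0.24017 = 8.7358 s

8.7358 s


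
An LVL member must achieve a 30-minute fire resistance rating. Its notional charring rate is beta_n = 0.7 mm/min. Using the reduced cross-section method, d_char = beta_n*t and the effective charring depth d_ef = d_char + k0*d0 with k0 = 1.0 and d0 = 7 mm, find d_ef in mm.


d_char = 0.7 * 30 = 21 mm
d_ef = 21 + 1.0*7 = 28 mm

28 mm


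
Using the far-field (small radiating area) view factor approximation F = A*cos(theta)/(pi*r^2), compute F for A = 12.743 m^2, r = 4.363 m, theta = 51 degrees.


cos(51 deg) = 0.62932
pi*r^2 = 59.803
F = 12.743 * 0.62932 / 59.803 = 0.13410

0.13410


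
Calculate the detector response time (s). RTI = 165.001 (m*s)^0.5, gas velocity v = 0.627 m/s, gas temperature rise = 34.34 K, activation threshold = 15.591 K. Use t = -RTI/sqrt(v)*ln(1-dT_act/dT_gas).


dT_act/dT_gas = 0.45402
ln(1 - 0.45402) = -0.60517
t = -165.001 / sqrt(0.627) * -0.60517 = 126.10 s

126.10 s


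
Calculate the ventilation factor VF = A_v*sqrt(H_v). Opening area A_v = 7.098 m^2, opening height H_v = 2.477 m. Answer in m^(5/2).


sqrt(H_v) = 1.5738
VF = 7.098 * 1.5738 = 11.171 m^(5/2)

11.171 m^(5/2)


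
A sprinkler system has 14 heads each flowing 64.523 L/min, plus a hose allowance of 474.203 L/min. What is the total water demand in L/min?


Sprinkler demand = 14 * 64.523 = 903.322 L/min
Total = 903.322 + 474.203 = 1377.525 L/min

1377.525 L/min


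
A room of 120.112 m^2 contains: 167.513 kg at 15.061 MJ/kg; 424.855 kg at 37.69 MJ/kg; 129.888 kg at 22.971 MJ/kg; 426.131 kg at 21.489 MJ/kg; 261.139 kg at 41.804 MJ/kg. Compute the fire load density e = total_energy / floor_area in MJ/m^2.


Total energy = 167.513*15.061 + 424.855*37.69 + 129.888*22.971 + 426.131*21.489 + 261.139*41.804
= 2522.913 + 16012.78 + 2983.657 + 9157.129 + 10916.65
= 41593.14 MJ
e = 41593.14 / 120.112 = 346.29 MJ/m^2

346.29 MJ/m^2


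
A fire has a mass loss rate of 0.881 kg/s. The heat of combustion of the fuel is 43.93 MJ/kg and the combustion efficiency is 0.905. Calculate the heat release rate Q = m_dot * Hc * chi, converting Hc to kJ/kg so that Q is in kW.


Hc = 43.93 MJ/kg = 43.93 * 1000 kJ/kg = 43930 kJ/kg
Q = 0.881 kg/s * 43930 kJ/kg * 0.905 = 35026 kW

35026 kW


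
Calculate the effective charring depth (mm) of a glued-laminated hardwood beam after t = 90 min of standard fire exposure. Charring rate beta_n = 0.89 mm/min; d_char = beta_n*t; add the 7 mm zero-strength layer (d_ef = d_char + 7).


d_char = 0.89 * 90 = 80.1 mm
d_ef = 80.1 + 1.0*7 = 87.1 mm

87.1 mm


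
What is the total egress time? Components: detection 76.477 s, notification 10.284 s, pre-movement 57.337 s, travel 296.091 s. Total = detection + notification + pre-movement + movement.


Total = 76.477 + 10.284 + 57.337 + 296.091 = 440.189 s

440.189 s


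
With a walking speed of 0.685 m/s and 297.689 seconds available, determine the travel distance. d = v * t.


d = 0.685 * 297.689 = 203.92 m

203.92 m


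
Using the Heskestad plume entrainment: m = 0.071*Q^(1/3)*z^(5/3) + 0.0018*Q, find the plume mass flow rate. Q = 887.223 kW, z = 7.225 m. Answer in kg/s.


Q^(1/3) = 9.6090
z^(5/3) = 27.002
First term = 0.071 * 9.6090 * 27.002 = 18.422
Second term = 0.0018 * 887.223 = 1.5970
m = 20.019 kg/s

20.019 kg/s


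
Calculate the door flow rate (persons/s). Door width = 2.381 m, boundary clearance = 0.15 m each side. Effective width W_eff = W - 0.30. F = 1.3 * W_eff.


W_eff = 2.381 - 0.30 = 2.081 m
F = 1.3 * 2.081 = 2.7053 persons/s

2.7053 persons/s


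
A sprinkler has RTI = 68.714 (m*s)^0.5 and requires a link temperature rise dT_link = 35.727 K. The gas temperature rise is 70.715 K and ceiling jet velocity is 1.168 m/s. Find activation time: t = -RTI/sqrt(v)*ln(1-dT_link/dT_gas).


dT_link/dT_gas = 0.50523
ln(1 - 0.50523) = -0.70365
t = -68.714 / sqrt(1.168) * -0.70365 = 44.739 s

44.739 s


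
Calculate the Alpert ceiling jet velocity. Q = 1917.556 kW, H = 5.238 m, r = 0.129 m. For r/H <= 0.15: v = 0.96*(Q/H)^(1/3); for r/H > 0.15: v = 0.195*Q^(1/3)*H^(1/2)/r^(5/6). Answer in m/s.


r/H = 0.129 / 5.238 = 0.024628
r/H <= 0.15, so v = 0.96*(Q/H)^(1/3)
Q/H = 366.09
(Q/H)^(1/3) = 7.1536
v = 0.96 * 7.1536 = 6.8675 m/s

6.8675 m/s


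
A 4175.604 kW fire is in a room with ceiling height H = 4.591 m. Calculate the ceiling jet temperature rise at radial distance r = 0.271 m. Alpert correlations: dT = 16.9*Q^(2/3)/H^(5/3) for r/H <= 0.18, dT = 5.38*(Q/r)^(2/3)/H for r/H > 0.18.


r/H = 0.271 / 4.591 = 0.059029
r/H <= 0.18, so dT = 16.9*Q^(2/3)/H^(5/3)
Q^(2/3) = 259.31
H^(5/3) = 12.682
dT = 16.9 * 259.31 / 12.682 = 345.56 K

345.56 K


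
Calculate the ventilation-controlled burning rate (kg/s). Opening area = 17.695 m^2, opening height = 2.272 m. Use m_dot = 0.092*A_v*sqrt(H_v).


sqrt(H_v) = 1.5073
m_dot = 0.092 * 17.695 * 1.5073 = 2.4538 kg/s

2.4538 kg/s


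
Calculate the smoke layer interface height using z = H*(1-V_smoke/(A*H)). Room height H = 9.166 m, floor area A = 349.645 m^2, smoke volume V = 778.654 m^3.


V/(A*H) = 0.24296
1 - 0.24296 = 0.75704
z = 9.166 * 0.75704 = 6.9390 m

6.9390 m


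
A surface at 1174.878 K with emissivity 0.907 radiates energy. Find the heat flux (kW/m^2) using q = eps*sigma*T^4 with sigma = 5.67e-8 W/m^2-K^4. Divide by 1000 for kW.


T^4 = 1.9053e+12
q = 0.907 * 5.67e-8 * 1.9053e+12 / 1000 = 97.985 kW/m^2

97.985 kW/m^2


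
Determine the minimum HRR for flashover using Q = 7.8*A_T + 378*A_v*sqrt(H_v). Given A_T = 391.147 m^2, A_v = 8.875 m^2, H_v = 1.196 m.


7.8*A_T = 3050.9
sqrt(H_v) = 1.0936
378*A_v*sqrt(H_v) = 3668.8
Q = 3050.9 + 3668.8 = 6719.8 kW

6719.8 kW


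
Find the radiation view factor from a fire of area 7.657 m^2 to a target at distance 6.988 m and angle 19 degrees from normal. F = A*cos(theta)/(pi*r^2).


cos(19 deg) = 0.94552
pi*r^2 = 153.41
F = 7.657 * 0.94552 / 153.41 = 0.047193

0.047193


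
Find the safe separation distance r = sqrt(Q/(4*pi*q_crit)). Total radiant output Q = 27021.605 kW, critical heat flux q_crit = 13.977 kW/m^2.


4*pi*q_crit = 175.64
Q/(4*pi*q_crit) = 153.85
r = sqrt(153.85) = 12.403 m

12.403 m


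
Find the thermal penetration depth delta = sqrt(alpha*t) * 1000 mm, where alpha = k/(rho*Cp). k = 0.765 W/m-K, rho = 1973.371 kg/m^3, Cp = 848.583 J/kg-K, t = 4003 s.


alpha = 0.765 / (1973.371 * 848.583) = 4.5683e-07 m^2/s
alpha * t = 0.0018287
delta = sqrt(0.0018287) * 1000 = 42.763 mm

42.763 mm


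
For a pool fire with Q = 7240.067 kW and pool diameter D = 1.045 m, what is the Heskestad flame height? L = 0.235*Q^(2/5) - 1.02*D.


Q^(2/5) = 34.986
0.235 * Q^(2/5) = 8.2218
1.02 * D = 1.0659
L = 7.1559 m

7.1559 m


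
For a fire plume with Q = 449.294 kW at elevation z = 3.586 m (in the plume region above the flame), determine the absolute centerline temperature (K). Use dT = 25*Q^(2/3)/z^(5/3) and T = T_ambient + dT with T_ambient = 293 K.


Q^(2/3) = 58.662
z^(5/3) = 8.4014
dT = 25 * 58.662 / 8.4014 = 174.56 K
T = 293 + 174.56 = 467.56 K

467.56 K


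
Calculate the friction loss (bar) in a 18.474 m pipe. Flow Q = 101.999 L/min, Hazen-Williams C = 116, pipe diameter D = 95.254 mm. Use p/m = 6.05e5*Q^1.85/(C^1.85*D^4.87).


Q^1.85 = 5198.8
C^1.85 = 6595.5
D^4.87 = 4.3367e+09
p/m = 0.00010996 bar/m
p_total = 0.00010996 * 18.474 = 0.0020315 bar

0.0020315 bar


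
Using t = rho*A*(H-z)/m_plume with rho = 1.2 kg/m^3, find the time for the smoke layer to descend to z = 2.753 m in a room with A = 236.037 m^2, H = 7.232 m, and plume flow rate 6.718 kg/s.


H - z = 4.479 m
t = 1.2 * 236.037 * 4.479 / 6.718 = 188.84 s

188.84 s


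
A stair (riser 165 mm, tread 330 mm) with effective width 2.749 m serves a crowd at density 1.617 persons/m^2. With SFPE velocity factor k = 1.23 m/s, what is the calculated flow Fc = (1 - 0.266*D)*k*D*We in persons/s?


1 - 0.266*D = 1 - 0.266*1.617 = 0.56988
Fs = 0.56988 * 1.23 * 1.617 = 1.1334 persons/(s*m)
Fc = 1.1334 * 2.749 = 3.1158 persons/s

3.1158 persons/s


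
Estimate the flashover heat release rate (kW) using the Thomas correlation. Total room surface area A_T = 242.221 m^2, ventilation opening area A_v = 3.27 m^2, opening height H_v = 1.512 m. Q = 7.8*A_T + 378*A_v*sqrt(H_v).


7.8*A_T = 1889.3
sqrt(H_v) = 1.2296
378*A_v*sqrt(H_v) = 1519.9
Q = 1889.3 + 1519.9 = 3409.2 kW

3409.2 kW


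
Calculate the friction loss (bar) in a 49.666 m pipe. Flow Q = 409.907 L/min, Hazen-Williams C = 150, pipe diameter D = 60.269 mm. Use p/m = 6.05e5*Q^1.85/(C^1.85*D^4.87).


Q^1.85 = 68150
C^1.85 = 10611
D^4.87 = 4.6672e+08
p/m = 0.0083252 bar/m
p_total = 0.0083252 * 49.666 = 0.41348 bar

0.41348 bar


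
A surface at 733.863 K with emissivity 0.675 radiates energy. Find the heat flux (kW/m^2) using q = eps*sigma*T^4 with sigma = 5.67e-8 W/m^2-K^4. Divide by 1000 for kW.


T^4 = 2.9004e+11
q = 0.675 * 5.67e-8 * 2.9004e+11 / 1000 = 11.101 kW/m^2

11.101 kW/m^2


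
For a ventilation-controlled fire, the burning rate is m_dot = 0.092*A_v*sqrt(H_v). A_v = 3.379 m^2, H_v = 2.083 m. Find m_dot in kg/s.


sqrt(H_v) = 1.4433
m_dot = 0.092 * 3.379 * 1.4433 = 0.44866 kg/s

0.44866 kg/s


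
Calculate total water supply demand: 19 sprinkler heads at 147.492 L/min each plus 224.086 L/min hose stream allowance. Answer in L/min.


Sprinkler demand = 19 * 147.492 = 2802.348 L/min
Total = 2802.348 + 224.086 = 3026.434 L/min

3026.434 L/min


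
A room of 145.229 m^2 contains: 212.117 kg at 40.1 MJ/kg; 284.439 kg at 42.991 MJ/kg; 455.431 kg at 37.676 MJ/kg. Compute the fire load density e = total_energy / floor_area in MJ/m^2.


Total energy = 212.117*40.1 + 284.439*42.991 + 455.431*37.676
= 8505.892 + 12228.32 + 17158.82
= 37893.03 MJ
e = 37893.03 / 145.229 = 260.92 MJ/m^2

260.92 MJ/m^2


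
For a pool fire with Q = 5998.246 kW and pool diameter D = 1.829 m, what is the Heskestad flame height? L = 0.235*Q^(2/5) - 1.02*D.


Q^(2/5) = 32.450
0.235 * Q^(2/5) = 7.6257
1.02 * D = 1.8656
L = 5.7601 m

5.7601 m


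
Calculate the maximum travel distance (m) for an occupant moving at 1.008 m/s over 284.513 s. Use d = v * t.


d = 1.008 * 284.513 = 286.79 m

286.79 m


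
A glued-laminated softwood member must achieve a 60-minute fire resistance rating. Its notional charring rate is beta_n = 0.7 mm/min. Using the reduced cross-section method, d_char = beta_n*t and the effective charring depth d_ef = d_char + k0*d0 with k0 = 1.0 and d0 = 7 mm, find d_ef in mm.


d_char = 0.7 * 60 = 42 mm
d_ef = 42 + 1.0*7 = 49 mm

49 mm


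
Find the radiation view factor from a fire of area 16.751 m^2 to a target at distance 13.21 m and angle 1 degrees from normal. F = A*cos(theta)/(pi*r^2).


cos(1 deg) = 0.99985
pi*r^2 = 548.22
F = 16.751 * 0.99985 / 548.22 = 0.030551

0.030551


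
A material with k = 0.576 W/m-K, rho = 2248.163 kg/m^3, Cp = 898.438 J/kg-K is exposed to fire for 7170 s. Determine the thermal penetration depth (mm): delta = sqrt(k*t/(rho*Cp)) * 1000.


alpha = 0.576 / (2248.163 * 898.438) = 2.8517e-07 m^2/s
alpha * t = 0.0020447
delta = sqrt(0.0020447) * 1000 = 45.218 mm

45.218 mm


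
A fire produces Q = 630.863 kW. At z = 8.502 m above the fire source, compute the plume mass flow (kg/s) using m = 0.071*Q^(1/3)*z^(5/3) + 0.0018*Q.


Q^(1/3) = 8.5765
z^(5/3) = 35.416
First term = 0.071 * 8.5765 * 35.416 = 21.566
Second term = 0.0018 * 630.863 = 1.1356
m = 22.702 kg/s

22.702 kg/s


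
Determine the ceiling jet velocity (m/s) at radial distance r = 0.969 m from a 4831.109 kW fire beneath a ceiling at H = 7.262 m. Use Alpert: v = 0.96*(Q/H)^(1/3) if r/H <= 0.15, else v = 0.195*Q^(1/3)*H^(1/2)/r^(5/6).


r/H = 0.969 / 7.262 = 0.13343
r/H <= 0.15, so v = 0.96*(Q/H)^(1/3)
Q/H = 665.26
(Q/H)^(1/3) = 8.7297
v = 0.96 * 8.7297 = 8.3805 m/s

8.3805 m/s


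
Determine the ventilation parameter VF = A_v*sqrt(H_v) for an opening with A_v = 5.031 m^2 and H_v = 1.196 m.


sqrt(H_v) = 1.0936
VF = 5.031 * 1.0936 = 5.5020 m^(5/2)

5.5020 m^(5/2)


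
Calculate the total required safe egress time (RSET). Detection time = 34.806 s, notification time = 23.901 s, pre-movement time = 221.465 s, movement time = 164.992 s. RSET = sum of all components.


Total = 34.806 + 23.901 + 221.465 + 164.992 = 445.164 s

445.164 s


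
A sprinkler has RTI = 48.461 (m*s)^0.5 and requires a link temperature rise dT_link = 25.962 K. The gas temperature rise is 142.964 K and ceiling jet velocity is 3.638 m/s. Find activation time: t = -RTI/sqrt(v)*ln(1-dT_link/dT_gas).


dT_link/dT_gas = 0.18160
ln(1 - 0.18160) = -0.20040
t = -48.461 / sqrt(3.638) * -0.20040 = 5.0917 s

5.0917 s


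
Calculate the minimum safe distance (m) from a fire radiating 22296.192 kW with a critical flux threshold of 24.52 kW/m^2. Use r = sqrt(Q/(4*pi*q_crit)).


4*pi*q_crit = 308.13
Q/(4*pi*q_crit) = 72.360
r = sqrt(72.360) = 8.5065 m

8.5065 m


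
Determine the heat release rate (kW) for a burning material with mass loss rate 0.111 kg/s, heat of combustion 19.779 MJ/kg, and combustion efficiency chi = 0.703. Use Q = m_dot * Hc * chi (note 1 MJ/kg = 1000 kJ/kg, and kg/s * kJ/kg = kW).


Hc = 19.779 MJ/kg = 19.779 * 1000 kJ/kg = 19779 kJ/kg
Q = 0.111 kg/s * 19779 kJ/kg * 0.703 = 1543.4 kW

1543.4 kW


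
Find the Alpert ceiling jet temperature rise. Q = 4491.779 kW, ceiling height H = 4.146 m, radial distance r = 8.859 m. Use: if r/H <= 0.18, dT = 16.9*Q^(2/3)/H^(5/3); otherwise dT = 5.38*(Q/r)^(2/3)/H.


r/H = 8.859 / 4.146 = 2.1368
r/H > 0.18, so dT = 5.38*(Q/r)^(2/3)/H
Q/r = 507.03
(Q/r)^(2/3) = 63.585
dT = 5.38 * 63.585 / 4.146 = 82.510 K

82.510 K


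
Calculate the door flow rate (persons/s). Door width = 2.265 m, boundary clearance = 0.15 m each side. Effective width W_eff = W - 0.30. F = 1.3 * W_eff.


W_eff = 2.265 - 0.30 = 1.965 m
F = 1.3 * 1.965 = 2.5545 persons/s

2.5545 persons/s


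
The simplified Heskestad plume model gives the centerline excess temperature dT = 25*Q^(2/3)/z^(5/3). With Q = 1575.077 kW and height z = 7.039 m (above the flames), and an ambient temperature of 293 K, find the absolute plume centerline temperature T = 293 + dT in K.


Q^(2/3) = 135.37
z^(5/3) = 25.853
dT = 25 * 135.37 / 25.853 = 130.91 K
T = 293 + 130.91 = 423.91 K

423.91 K


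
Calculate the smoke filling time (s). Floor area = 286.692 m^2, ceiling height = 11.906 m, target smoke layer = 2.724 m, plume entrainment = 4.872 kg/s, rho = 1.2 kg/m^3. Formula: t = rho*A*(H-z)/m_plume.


H - z = 9.182 m
t = 1.2 * 286.692 * 9.182 / 4.872 = 648.38 s

648.38 s


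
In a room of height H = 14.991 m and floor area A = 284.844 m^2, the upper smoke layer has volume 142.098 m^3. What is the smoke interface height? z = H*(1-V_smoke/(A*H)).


V/(A*H) = 0.033277
1 - 0.033277 = 0.96672
z = 14.991 * 0.96672 = 14.492 m

14.492 m


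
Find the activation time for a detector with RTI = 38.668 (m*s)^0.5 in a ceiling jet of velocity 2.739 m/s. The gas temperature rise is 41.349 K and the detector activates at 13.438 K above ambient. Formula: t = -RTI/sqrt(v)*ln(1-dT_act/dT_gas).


dT_act/dT_gas = 0.32499
ln(1 - 0.32499) = -0.39303
t = -38.668 / sqrt(2.739) * -0.39303 = 9.1829 s

9.1829 s


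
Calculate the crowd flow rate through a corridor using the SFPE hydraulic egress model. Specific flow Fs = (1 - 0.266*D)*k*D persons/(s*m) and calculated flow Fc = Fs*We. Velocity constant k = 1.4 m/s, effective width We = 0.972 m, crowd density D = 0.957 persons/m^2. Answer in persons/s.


1 - 0.266*D = 1 - 0.266*0.957 = 0.74544
Fs = 0.74544 * 1.4 * 0.957 = 0.99874 persons/(s*m)
Fc = 0.99874 * 0.972 = 0.97077 persons/s

0.97077 persons/s


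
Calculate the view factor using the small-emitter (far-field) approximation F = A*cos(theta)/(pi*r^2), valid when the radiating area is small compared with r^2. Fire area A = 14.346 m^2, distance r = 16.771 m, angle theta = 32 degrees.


cos(32 deg) = 0.84805
pi*r^2 = 883.62
F = 14.346 * 0.84805 / 883.62 = 0.013768

0.013768


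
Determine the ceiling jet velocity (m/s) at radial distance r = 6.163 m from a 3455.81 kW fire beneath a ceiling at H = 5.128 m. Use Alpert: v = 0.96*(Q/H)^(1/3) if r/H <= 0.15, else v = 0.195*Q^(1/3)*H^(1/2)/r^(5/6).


r/H = 6.163 / 5.128 = 1.2018
r/H > 0.15, so v = 0.195*Q^(1/3)*H^(1/2)/r^(5/6)
Q^(1/3) = 15.119
H^(1/2) = 2.2645
r^(5/6) = 4.5516
v = 0.195 * 15.119 * 2.2645 / 4.5516 = 1.4668 m/s

1.4668 m/s


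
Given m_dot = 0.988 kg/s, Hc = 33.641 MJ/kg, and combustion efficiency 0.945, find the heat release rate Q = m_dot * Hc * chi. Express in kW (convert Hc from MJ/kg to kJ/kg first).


Hc = 33.641 MJ/kg = 33.641 * 1000 kJ/kg = 33641 kJ/kg
Q = 0.988 kg/s * 33641 kJ/kg * 0.945 = 31409 kW

31409 kW


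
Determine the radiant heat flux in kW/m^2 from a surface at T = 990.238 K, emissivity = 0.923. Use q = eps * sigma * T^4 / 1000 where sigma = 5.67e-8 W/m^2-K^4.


T^4 = 9.6152e+11
q = 0.923 * 5.67e-8 * 9.6152e+11 / 1000 = 50.320 kW/m^2

50.320 kW/m^2


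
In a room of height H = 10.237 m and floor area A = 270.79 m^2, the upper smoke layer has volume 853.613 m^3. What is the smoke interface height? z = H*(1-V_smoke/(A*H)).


V/(A*H) = 0.30793
1 - 0.30793 = 0.69207
z = 10.237 * 0.69207 = 7.0847 m

7.0847 m


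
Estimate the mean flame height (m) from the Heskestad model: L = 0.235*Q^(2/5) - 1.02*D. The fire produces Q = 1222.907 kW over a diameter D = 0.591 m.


Q^(2/5) = 17.177
0.235 * Q^(2/5) = 4.0367
1.02 * D = 0.60282
L = 3.4339 m

3.4339 m


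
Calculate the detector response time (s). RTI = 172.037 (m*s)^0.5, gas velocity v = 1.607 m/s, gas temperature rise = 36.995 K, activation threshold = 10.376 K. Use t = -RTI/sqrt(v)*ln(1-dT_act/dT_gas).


dT_act/dT_gas = 0.28047
ln(1 - 0.28047) = -0.32916
t = -172.037 / sqrt(1.607) * -0.32916 = 44.670 s

44.670 s


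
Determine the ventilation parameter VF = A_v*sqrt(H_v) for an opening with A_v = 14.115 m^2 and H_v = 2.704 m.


sqrt(H_v) = 1.6444
VF = 14.115 * 1.6444 = 23.210 m^(5/2)

23.210 m^(5/2)


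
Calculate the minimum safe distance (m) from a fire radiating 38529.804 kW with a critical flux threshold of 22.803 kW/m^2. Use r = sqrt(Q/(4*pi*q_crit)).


4*pi*q_crit = 286.55
Q/(4*pi*q_crit) = 134.46
r = sqrt(134.46) = 11.596 m

11.596 m
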